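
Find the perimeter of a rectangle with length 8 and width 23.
Perimeter = 2 * (length + width)
Perimeter = 2 * (8 + 23)
Perimeter = 2 * 31
Perimeter = 62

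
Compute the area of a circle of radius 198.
Area = pi * r²
Area = pi * 198²
Area = pi * 39204
Area = 123163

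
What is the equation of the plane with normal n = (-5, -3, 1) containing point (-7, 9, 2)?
d = n·P = (-5)(-7) + (-3)(9) + (1)(2) = 10
Plane: -5x - 3y + z = 10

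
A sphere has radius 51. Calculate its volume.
Volume = (4/3) * pi * r³
Volume = (4/3) * pi * 51³
Volume = (4/3) * pi * 132651
Volume = 555647.21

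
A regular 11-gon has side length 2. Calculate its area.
For a regular 11-gon with side length s = 2:
Apothem a = s / (2*tan(pi/11)) = 2 / (2*tan(pi/11)) ≈ 3.4057
Perimeter P = 11 * 2 = 22
Area = (1/2) * P * a = (1/2) * 22 * 3.4057 = 37.46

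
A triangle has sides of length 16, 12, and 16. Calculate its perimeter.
Perimeter = sum of all sides
Perimeter = 16 + 12 + 16
Perimeter = 44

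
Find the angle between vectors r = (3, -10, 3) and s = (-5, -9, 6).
r·s = 93, |r|² = 118, |s|² = 142
cos θ = 93/√16756 ≈ 0.7185
θ ≈ 44.07°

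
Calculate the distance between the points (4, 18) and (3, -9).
Using the distance formula: d = sqrt((x₂-x₁)² + (y₂-y₁)²)
dx = 3 - 4 = -1
dy = (-9) - 18 = -27
d = sqrt((-1)² + (-27)²) = sqrt(1 + 729) = sqrt(730) = 27.02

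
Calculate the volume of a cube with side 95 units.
Volume = s³
Volume = 95³
Volume = 857375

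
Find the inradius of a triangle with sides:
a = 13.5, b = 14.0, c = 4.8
s = (a+b+c)/2 = (13.5+14.0+4.8)/2 = 16.15
Area = √(s(s-a)(s-b)(s-c)) = √(16.15·2.65·2.15·11.35) = 32.3167
r = Area/s = 32.3167/16.15 = 2.001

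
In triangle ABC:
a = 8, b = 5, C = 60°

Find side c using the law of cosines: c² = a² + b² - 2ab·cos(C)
c² = 8² + 5² - 2·8·5·cos(60°)
c² = 64 + 25 - 80·0.5000 = 49
c = √49 = 7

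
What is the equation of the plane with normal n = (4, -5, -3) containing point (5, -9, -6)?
d = n·P = (4)(5) + (-5)(-9) + (-3)(-6) = 83
Plane: 4x - 5y - 3z = 83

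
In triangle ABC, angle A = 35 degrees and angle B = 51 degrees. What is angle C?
Sum of angles in a triangle = 180 degrees
Third angle = 180 - 35 - 51
Third angle = 94 degrees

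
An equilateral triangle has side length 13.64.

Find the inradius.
For an equilateral triangle, r = s/(2√3) where s is the side.
r = 13.64/(2√3) = 13.64/3.464102 = 3.938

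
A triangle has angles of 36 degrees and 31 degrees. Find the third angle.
Sum of angles in a triangle = 180 degrees
Third angle = 180 - 36 - 31
Third angle = 113 degrees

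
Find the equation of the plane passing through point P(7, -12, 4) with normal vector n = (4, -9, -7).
d = n·P = (4)(7) + (-9)(-12) + (-7)(4) = 108
Plane: 4x - 9y - 7z = 108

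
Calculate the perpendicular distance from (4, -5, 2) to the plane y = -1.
d = |0(4) + 1(-5) + 0(2) - (-1)| / √(0² + 1² + 0²) = 4/√1 = 4.0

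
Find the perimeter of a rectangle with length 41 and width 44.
Perimeter = 2 * (length + width)
Perimeter = 2 * (41 + 44)
Perimeter = 2 * 85
Perimeter = 170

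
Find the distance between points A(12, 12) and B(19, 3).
Using the distance formula: d = sqrt((x₂-x₁)² + (y₂-y₁)²)
dx = 19 - 12 = 7
dy = 3 - 12 = -9
d = sqrt(7² + (-9)²) = sqrt(49 + 81) = sqrt(130) = 11.40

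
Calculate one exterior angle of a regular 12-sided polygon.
Exterior angle of a regular n-gon = 360/n
Exterior angle = 360/12
Exterior angle = 30 degrees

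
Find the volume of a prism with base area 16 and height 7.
Volume = base area * height
Volume = 16 * 7
Volume = 112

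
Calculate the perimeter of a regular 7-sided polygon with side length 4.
Perimeter = number of sides * side length
Perimeter = 7 * 4
Perimeter = 28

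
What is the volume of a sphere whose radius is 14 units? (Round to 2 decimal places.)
Volume = (4/3) * pi * r³
Volume = (4/3) * pi * 14³
Volume = (4/3) * pi * 2744
Volume = 11494.04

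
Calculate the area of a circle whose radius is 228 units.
Area = pi * r²
Area = pi * 228²
Area = pi * 51984
Area = 163312.55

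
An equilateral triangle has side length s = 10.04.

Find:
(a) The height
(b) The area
(a) Height h = s·√3/2 = 10.04·√3/2 = 8.695
(b) Area = (√3/4)·s² = (√3/4)·10.04² = (√3/4)·100.802 = 43.65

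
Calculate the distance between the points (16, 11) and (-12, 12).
Using the distance formula: d = sqrt((x₂-x₁)² + (y₂-y₁)²)
dx = (-12) - 16 = -28
dy = 12 - 11 = 1
d = sqrt((-28)² + 1²) = sqrt(784 + 1) = sqrt(785) = 28.02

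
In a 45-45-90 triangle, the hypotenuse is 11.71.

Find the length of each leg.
In a 45-45-90 triangle, hypotenuse = leg·√2  →  leg = hypotenuse/√2
leg = 11.71/√2 = 8.28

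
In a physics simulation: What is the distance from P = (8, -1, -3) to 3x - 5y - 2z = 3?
d = |3(8) + (-5)(-1) + (-2)(-3) - (3)| / √(3² + (-5)² + (-2)²) = 32/√38 = 5.191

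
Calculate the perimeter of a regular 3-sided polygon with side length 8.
Perimeter = number of sides * side length
Perimeter = 3 * 8
Perimeter = 24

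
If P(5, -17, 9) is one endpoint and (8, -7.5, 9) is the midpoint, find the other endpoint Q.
Q = (2×8 - 5, 2×(-7.5) - (-17), 2×9 - 9) = (11, 2, 9)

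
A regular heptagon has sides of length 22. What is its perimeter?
Perimeter = number of sides * side length
Perimeter = 7 * 22
Perimeter = 154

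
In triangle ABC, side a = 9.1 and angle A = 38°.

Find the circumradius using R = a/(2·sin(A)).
R = a/(2·sin(A)) = 9.1/(2·sin(38°))
R = 9.1/(2·0.615661) = 9.1/1.231323 = 7.39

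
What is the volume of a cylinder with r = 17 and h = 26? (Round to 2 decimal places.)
Volume = pi * r² * h
Volume = pi * 17² * 26
Volume = pi * 289 * 26
Volume = pi * 7514
Volume = 23605.93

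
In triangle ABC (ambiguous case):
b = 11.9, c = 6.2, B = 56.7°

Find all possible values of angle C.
sin(C)/c = sin(B)/b  →  sin(C) = c·sin(B)/b = 6.2·sin(56.7°)/11.9 = 0.435463
C₁ = arcsin(0.435463) = 25.81°,  C₂ = 180° - C₁ = 154.19°
Check C₂: A = 180° - 56.7° - 154.19° = -30.89° ≤ 0, rejected
C = 25.81° (one solution)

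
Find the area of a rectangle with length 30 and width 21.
Area = length * width
Area = 30 * 21
Area = 630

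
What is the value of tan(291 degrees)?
tan(291 degrees) = -2.6051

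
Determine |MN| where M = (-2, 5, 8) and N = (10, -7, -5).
d = √[(12)² + (-12)² + (-13)²] = √457 = 21.38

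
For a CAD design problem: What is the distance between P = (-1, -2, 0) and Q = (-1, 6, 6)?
d = √[(0)² + (8)² + (6)²] = √100 = 10.0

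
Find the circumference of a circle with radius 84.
Circumference = 2 * pi * r
Circumference = 2 * pi * 84
Circumference = 527.79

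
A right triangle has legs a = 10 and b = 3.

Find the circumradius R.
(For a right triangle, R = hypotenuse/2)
Hypotenuse c = √(10² + 3²) = √109 = 10.4403
R = c/2 = 5.22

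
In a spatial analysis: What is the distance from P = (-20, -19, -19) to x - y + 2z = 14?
d = |1(-20) + (-1)(-19) + 2(-19) - (14)| / √(1² + (-1)² + 2²) = 53/√6 = 21.64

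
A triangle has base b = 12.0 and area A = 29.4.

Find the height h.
A = ½bh  →  h = 2A/b
h = 2·29.4/12.0 = 4.9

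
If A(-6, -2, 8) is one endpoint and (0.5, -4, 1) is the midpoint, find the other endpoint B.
B = (2×0.5 - (-6), 2×(-4) - (-2), 2×1 - 8) = (7, -6, -6)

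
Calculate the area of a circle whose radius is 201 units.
Area = pi * r²
Area = pi * 201²
Area = pi * 40401
Area = 126923.48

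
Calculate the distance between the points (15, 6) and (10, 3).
Using the distance formula: d = sqrt((x₂-x₁)² + (y₂-y₁)²)
dx = 10 - 15 = -5
dy = 3 - 6 = -3
d = sqrt((-5)² + (-3)²) = sqrt(25 + 9) = sqrt(34) = 5.83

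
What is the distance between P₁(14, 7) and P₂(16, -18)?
Using the distance formula: d = sqrt((x₂-x₁)² + (y₂-y₁)²)
dx = 16 - 14 = 2
dy = (-18) - 7 = -25
d = sqrt(2² + (-25)²) = sqrt(4 + 625) = sqrt(629) = 25.08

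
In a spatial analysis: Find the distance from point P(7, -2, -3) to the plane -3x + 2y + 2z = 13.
d = |(-3)(7) + 2(-2) + 2(-3) - (13)| / √((-3)² + 2² + 2²) = 44/√17 = 10.67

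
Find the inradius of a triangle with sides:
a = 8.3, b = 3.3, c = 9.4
s = (a+b+c)/2 = (8.3+3.3+9.4)/2 = 10.5
Area = √(s(s-a)(s-b)(s-c)) = √(10.5·2.2·7.2·1.1) = 13.526
r = Area/s = 13.526/10.5 = 1.288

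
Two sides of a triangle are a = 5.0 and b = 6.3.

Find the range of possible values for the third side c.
By the triangle inequality: |a - b| < c < a + b
|5.0 - 6.3| < c < 5.0 + 6.3
1.3 < c < 11.3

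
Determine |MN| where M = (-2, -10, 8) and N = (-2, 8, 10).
d = √[(0)² + (18)² + (2)²] = √328 = 18.11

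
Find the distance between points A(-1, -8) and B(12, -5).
Using the distance formula: d = sqrt((x₂-x₁)² + (y₂-y₁)²)
dx = 12 - (-1) = 13
dy = (-5) - (-8) = 3
d = sqrt(13² + 3²) = sqrt(169 + 9) = sqrt(178) = 13.34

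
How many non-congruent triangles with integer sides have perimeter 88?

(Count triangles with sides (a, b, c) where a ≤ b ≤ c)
With a ≤ b ≤ c and a + b + c = 88, the triangle inequality a + b > c gives c < 88/2, so c ≤ 43.
Iterate a from 1 to ⌊p/3⌋ = 29; for each a, b ranges from a to ⌊(p−a)/2⌋ with c = p − a − b, keeping only c ≥ b.
Triples: (2, 43, 43), (3, 42, 43), (4, 41, 43), …
Count = 161 triangles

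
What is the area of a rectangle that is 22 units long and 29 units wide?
Area = length * width
Area = 22 * 29
Area = 638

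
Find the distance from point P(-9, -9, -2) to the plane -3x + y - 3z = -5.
d = |(-3)(-9) + 1(-9) + (-3)(-2) - (-5)| / √((-3)² + 1² + (-3)²) = 29/√19 = 6.653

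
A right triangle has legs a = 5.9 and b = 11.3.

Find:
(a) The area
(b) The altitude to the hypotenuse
(a) Area = ½ab = ½·5.9·11.3 = 33.335
(b) Hypotenuse c = √(5.9² + 11.3²) = √162.5 = 12.7475
    Area = ½·c·h_c  →  h_c = 2·Area/c = 2·33.335/12.7475 = 5.23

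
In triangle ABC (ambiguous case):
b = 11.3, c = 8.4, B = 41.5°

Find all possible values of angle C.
sin(C)/c = sin(B)/b  →  sin(C) = c·sin(B)/b = 8.4·sin(41.5°)/11.3 = 0.492567
C₁ = arcsin(0.492567) = 29.51°,  C₂ = 180° - C₁ = 150.49°
Check C₂: A = 180° - 41.5° - 150.49° = -11.99° ≤ 0, rejected
C = 29.51° (one solution)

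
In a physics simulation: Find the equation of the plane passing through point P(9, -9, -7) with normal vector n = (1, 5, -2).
d = n·P = (1)(9) + (5)(-9) + (-2)(-7) = -22
Plane: x + 5y - 2z = -22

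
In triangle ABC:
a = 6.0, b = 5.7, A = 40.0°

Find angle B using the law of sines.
sin(B)/b = sin(A)/a
sin(B) = b·sin(A)/a = 5.7·sin(40.0°)/6.0 = 0.610648
B = arcsin(0.610648) = 37.64°  (b ≤ a, so B ≤ A and the acute solution is unique)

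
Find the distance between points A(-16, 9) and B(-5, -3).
Using the distance formula: d = sqrt((x₂-x₁)² + (y₂-y₁)²)
dx = (-5) - (-16) = 11
dy = (-3) - 9 = -12
d = sqrt(11² + (-12)²) = sqrt(121 + 144) = sqrt(265) = 16.28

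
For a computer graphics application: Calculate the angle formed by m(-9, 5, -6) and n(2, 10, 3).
m·n = 14, |m|² = 142, |n|² = 113
cos θ = 14/√16046 ≈ 0.1105
θ ≈ 83.65°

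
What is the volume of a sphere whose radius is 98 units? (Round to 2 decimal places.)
Volume = (4/3) * pi * r³
Volume = (4/3) * pi * 98³
Volume = (4/3) * pi * 941192
Volume = 3942455.83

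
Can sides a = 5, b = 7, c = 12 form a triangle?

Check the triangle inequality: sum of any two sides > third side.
No: 5 + 7 = 12 is not > 12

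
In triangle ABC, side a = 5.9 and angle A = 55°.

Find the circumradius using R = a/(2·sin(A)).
R = a/(2·sin(A)) = 5.9/(2·sin(55°))
R = 5.9/(2·0.819152) = 5.9/1.638304 = 3.601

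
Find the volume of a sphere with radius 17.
Volume = (4/3) * pi * r³
Volume = (4/3) * pi * 17³
Volume = (4/3) * pi * 4913
Volume = 20579.53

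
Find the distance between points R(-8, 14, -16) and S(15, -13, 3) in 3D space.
d = √[(23)² + (-27)² + (19)²] = √1619 = 40.24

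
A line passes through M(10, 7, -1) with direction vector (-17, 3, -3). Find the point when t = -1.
P(-1) = (10 + (-17)(-1), 7 + 3(-1), -1 + (-3)(-1)) = (27, 4, 2)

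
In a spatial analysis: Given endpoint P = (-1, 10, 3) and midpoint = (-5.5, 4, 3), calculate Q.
Q = (2×(-5.5) - (-1), 2×4 - 10, 2×3 - 3) = (-10, -2, 3)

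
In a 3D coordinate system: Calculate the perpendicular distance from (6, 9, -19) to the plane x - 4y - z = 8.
d = |1(6) + (-4)(9) + (-1)(-19) - (8)| / √(1² + (-4)² + (-1)²) = 19/√18 = 4.478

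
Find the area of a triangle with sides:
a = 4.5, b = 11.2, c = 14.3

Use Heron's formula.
s = (a+b+c)/2 = (4.5+11.2+14.3)/2 = 15
A = √(s(s-a)(s-b)(s-c)) = √(15·10.5·3.8·0.7)
A = √418.95 = 20.47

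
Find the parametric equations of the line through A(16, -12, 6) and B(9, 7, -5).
Direction vector d = B - A = (-7, 19, -11)
x = 16 - 7t, y = -12 + 19t, z = 6 - 11t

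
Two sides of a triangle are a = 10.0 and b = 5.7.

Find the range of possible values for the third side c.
By the triangle inequality: |a - b| < c < a + b
|10.0 - 5.7| < c < 10.0 + 5.7
4.3 < c < 15.7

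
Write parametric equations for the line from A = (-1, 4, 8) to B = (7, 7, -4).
Direction vector d = B - A = (8, 3, -12)
x = -1 + 8t, y = 4 + 3t, z = 8 - 12t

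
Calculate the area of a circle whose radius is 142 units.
Area = pi * r²
Area = pi * 142²
Area = pi * 20164
Area = 63347.07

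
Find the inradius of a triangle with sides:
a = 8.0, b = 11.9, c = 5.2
s = (a+b+c)/2 = (8.0+11.9+5.2)/2 = 12.55
Area = √(s(s-a)(s-b)(s-c)) = √(12.55·4.55·0.65·7.35) = 16.5169
r = Area/s = 16.5169/12.55 = 1.316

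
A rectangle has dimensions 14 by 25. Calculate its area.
Area = length * width
Area = 14 * 25
Area = 350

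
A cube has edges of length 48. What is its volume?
Volume = s³
Volume = 48³
Volume = 110592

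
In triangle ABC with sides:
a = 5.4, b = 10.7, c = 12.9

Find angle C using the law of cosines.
cos(C) = (a² + b² - c²)/(2ab)
cos(C) = (5.4² + 10.7² - 12.9²)/(2·5.4·10.7) = -22.76/115.56 = -0.196954
C = arccos(-0.196954) = 101.4°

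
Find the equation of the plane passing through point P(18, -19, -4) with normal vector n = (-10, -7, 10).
d = n·P = (-10)(18) + (-7)(-19) + (10)(-4) = -87
Plane: -10x - 7y + 10z = -87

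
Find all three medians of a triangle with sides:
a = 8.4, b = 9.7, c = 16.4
Using m_x = ½√(2y² + 2z² - x²):
m_a = ½√(2·9.7² + 2·16.4² - 8.4²) = ½√655.54 = 12.8
m_b = ½√(2·8.4² + 2·16.4² - 9.7²) = ½√584.95 = 12.09
m_c = ½√(2·8.4² + 2·9.7² - 16.4²) = ½√60.34 = 3.884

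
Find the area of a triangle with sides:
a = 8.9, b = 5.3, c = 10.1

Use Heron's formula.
s = (a+b+c)/2 = (8.9+5.3+10.1)/2 = 12.15
A = √(s(s-a)(s-b)(s-c)) = √(12.15·3.25·6.85·2.05)
A = √554.503 = 23.55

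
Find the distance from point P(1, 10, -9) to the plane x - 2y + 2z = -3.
d = |1(1) + (-2)(10) + 2(-9) - (-3)| / √(1² + (-2)² + 2²) = 34/√9 = 11.33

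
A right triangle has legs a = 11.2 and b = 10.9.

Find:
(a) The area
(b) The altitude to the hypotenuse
(a) Area = ½ab = ½·11.2·10.9 = 61.04
(b) Hypotenuse c = √(11.2² + 10.9²) = √244.25 = 15.6285
    Area = ½·c·h_c  →  h_c = 2·Area/c = 2·61.04/15.6285 = 7.811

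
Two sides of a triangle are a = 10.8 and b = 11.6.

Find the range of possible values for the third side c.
By the triangle inequality: |a - b| < c < a + b
|10.8 - 11.6| < c < 10.8 + 11.6
0.8 < c < 22.4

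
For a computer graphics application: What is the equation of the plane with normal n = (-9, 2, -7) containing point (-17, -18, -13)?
d = n·P = (-9)(-17) + (2)(-18) + (-7)(-13) = 208
Plane: -9x + 2y - 7z = 208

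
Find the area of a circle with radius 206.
Area = pi * r²
Area = pi * 206²
Area = pi * 42436
Area = 133316.63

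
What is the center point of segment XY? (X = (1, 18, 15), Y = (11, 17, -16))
Midpoint = ((1+11)/2, (18+17)/2, (15-16)/2) = (6, 17.5, -0.5)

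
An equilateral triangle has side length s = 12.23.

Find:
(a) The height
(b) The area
(a) Height h = s·√3/2 = 12.23·√3/2 = 10.59
(b) Area = (√3/4)·s² = (√3/4)·12.23² = (√3/4)·149.573 = 64.77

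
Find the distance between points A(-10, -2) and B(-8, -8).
Using the distance formula: d = sqrt((x₂-x₁)² + (y₂-y₁)²)
dx = (-8) - (-10) = 2
dy = (-8) - (-2) = -6
d = sqrt(2² + (-6)²) = sqrt(4 + 36) = sqrt(40) = 6.32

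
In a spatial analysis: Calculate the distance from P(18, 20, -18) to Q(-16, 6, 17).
d = √[(-34)² + (-14)² + (35)²] = √2577 = 50.76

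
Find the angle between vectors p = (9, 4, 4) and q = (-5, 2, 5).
p·q = -17, |p|² = 113, |q|² = 54
cos θ = -17/√6102 ≈ -0.2176
θ ≈ 102.6°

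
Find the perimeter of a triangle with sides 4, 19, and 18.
Perimeter = sum of all sides
Perimeter = 4 + 19 + 18
Perimeter = 41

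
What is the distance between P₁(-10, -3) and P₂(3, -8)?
Using the distance formula: d = sqrt((x₂-x₁)² + (y₂-y₁)²)
dx = 3 - (-10) = 13
dy = (-8) - (-3) = -5
d = sqrt(13² + (-5)²) = sqrt(169 + 25) = sqrt(194) = 13.93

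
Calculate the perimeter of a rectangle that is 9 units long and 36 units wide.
Perimeter = 2 * (length + width)
Perimeter = 2 * (9 + 36)
Perimeter = 2 * 45
Perimeter = 90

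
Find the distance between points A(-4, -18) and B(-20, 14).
Using the distance formula: d = sqrt((x₂-x₁)² + (y₂-y₁)²)
dx = (-20) - (-4) = -16
dy = 14 - (-18) = 32
d = sqrt((-16)² + 32²) = sqrt(256 + 1024) = sqrt(1280) = 35.78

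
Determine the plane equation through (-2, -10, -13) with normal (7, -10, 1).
d = n·P = (7)(-2) + (-10)(-10) + (1)(-13) = 73
Plane: 7x - 10y + z = 73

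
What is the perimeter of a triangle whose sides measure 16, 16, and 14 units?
Perimeter = sum of all sides
Perimeter = 16 + 16 + 14
Perimeter = 46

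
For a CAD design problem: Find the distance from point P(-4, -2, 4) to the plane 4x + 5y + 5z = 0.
d = |4(-4) + 5(-2) + 5(4) - (0)| / √(4² + 5² + 5²) = 6/√66 = 0.7385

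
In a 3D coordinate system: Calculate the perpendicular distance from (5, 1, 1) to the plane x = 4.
d = |1(5) + 0(1) + 0(1) - (4)| / √(1² + 0² + 0²) = 1/√1 = 1.0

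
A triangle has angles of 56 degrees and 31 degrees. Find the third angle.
Sum of angles in a triangle = 180 degrees
Third angle = 180 - 56 - 31
Third angle = 93 degrees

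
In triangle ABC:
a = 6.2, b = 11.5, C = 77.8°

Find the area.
Using A = ½ab·sin(C):
A = ½·6.2·11.5·sin(77.8°) = ½·71.3·0.977416 = 34.84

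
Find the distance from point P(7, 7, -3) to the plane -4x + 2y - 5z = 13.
d = |(-4)(7) + 2(7) + (-5)(-3) - (13)| / √((-4)² + 2² + (-5)²) = 12/√45 = 1.789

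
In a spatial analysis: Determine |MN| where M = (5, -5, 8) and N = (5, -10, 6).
d = √[(0)² + (-5)² + (-2)²] = √29 = 5.385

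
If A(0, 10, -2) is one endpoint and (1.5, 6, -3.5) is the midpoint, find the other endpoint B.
B = (2×1.5 - 0, 2×6 - 10, 2×(-3.5) - (-2)) = (3, 2, -5)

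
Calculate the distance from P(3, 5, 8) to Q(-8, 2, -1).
d = √[(-11)² + (-3)² + (-9)²] = √211 = 14.53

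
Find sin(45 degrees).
sin(45 degrees) = sqrt(2)/2
Decimal approximation: 0.7071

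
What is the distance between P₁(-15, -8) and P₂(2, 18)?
Using the distance formula: d = sqrt((x₂-x₁)² + (y₂-y₁)²)
dx = 2 - (-15) = 17
dy = 18 - (-8) = 26
d = sqrt(17² + 26²) = sqrt(289 + 676) = sqrt(965) = 31.06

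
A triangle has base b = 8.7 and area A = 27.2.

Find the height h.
A = ½bh  →  h = 2A/b
h = 2·27.2/8.7 = 6.253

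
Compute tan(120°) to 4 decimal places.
tan(120 degrees) = -1.7321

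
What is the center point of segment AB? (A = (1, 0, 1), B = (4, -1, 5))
Midpoint = ((1+4)/2, (0-1)/2, (1+5)/2) = (2.5, -0.5, 3)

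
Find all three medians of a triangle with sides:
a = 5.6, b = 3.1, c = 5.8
Using m_x = ½√(2y² + 2z² - x²):
m_a = ½√(2·3.1² + 2·5.8² - 5.6²) = ½√55.14 = 3.713
m_b = ½√(2·5.6² + 2·5.8² - 3.1²) = ½√120.39 = 5.486
m_c = ½√(2·5.6² + 2·3.1² - 5.8²) = ½√48.3 = 3.475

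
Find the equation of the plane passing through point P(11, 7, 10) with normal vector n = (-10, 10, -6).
d = n·P = (-10)(11) + (10)(7) + (-6)(10) = -100
Plane: -10x + 10y - 6z = -100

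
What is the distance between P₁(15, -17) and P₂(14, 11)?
Using the distance formula: d = sqrt((x₂-x₁)² + (y₂-y₁)²)
dx = 14 - 15 = -1
dy = 11 - (-17) = 28
d = sqrt((-1)² + 28²) = sqrt(1 + 784) = sqrt(785) = 28.02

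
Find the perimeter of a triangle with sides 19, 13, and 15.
Perimeter = sum of all sides
Perimeter = 19 + 13 + 15
Perimeter = 47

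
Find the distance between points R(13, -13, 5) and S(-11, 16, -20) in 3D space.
d = √[(-24)² + (29)² + (-25)²] = √2042 = 45.19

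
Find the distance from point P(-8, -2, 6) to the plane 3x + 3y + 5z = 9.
d = |3(-8) + 3(-2) + 5(6) - (9)| / √(3² + 3² + 5²) = 9/√43 = 1.372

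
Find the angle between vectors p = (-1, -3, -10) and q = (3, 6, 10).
p·q = -121, |p|² = 110, |q|² = 145
cos θ = -121/√15950 ≈ -0.9581
θ ≈ 163.4°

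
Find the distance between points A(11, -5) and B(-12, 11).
Using the distance formula: d = sqrt((x₂-x₁)² + (y₂-y₁)²)
dx = (-12) - 11 = -23
dy = 11 - (-5) = 16
d = sqrt((-23)² + 16²) = sqrt(529 + 256) = sqrt(785) = 28.02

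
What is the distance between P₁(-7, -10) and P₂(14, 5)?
Using the distance formula: d = sqrt((x₂-x₁)² + (y₂-y₁)²)
dx = 14 - (-7) = 21
dy = 5 - (-10) = 15
d = sqrt(21² + 15²) = sqrt(441 + 225) = sqrt(666) = 25.81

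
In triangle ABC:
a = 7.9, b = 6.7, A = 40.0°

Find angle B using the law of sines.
sin(B)/b = sin(A)/a
sin(B) = b·sin(A)/a = 6.7·sin(40.0°)/7.9 = 0.545149
B = arcsin(0.545149) = 33.03°  (b ≤ a, so B ≤ A and the acute solution is unique)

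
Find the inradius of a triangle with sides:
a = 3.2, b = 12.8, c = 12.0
s = (a+b+c)/2 = (3.2+12.8+12.0)/2 = 14
Area = √(s(s-a)(s-b)(s-c)) = √(14·10.8·1.2·2) = 19.0494
r = Area/s = 19.0494/14 = 1.361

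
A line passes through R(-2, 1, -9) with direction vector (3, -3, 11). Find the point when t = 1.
P(1) = (-2 + 3(1), 1 + (-3)(1), -9 + 11(1)) = (1, -2, 2)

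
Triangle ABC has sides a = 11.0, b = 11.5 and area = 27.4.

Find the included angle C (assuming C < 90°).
Area = ½ab·sin(C)  →  sin(C) = 2·Area/(ab)
sin(C) = 2·27.4/(11.0·11.5) = 0.433202
C = arcsin(0.433202) = 25.67°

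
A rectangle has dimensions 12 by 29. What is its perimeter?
Perimeter = 2 * (length + width)
Perimeter = 2 * (12 + 29)
Perimeter = 2 * 41
Perimeter = 82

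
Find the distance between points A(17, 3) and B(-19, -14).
Using the distance formula: d = sqrt((x₂-x₁)² + (y₂-y₁)²)
dx = (-19) - 17 = -36
dy = (-14) - 3 = -17
d = sqrt((-36)² + (-17)²) = sqrt(1296 + 289) = sqrt(1585) = 39.81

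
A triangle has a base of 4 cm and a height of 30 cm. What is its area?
Area = (1/2) * base * height
Area = (1/2) * 4 * 30
Area = 60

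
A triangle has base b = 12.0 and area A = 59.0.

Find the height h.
A = ½bh  →  h = 2A/b
h = 2·59.0/12.0 = 9.833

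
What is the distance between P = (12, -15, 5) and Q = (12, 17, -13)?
d = √[(0)² + (32)² + (-18)²] = √1348 = 36.72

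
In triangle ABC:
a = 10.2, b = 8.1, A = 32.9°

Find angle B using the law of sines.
sin(B)/b = sin(A)/a
sin(B) = b·sin(A)/a = 8.1·sin(32.9°)/10.2 = 0.431344
B = arcsin(0.431344) = 25.55°  (b ≤ a, so B ≤ A and the acute solution is unique)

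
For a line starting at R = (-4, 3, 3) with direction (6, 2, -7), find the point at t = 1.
P(1) = (-4 + 6(1), 3 + 2(1), 3 + (-7)(1)) = (2, 5, -4)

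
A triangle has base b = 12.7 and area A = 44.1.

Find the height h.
A = ½bh  →  h = 2A/b
h = 2·44.1/12.7 = 6.945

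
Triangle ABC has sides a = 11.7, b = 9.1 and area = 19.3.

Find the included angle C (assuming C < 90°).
Area = ½ab·sin(C)  →  sin(C) = 2·Area/(ab)
sin(C) = 2·19.3/(11.7·9.1) = 0.362543
C = arcsin(0.362543) = 21.26°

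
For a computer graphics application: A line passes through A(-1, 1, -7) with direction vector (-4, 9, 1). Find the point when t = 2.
P(2) = (-1 + (-4)(2), 1 + 9(2), -7 + 1(2)) = (-9, 19, -5)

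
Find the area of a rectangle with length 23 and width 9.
Area = length * width
Area = 23 * 9
Area = 207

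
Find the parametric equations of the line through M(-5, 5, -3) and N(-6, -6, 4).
Direction vector d = N - M = (-1, -11, 7)
x = -5 - t, y = 5 - 11t, z = -3 + 7t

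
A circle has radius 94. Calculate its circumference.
Circumference = 2 * pi * r
Circumference = 2 * pi * 94
Circumference = 590.62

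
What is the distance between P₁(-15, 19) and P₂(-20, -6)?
Using the distance formula: d = sqrt((x₂-x₁)² + (y₂-y₁)²)
dx = (-20) - (-15) = -5
dy = (-6) - 19 = -25
d = sqrt((-5)² + (-25)²) = sqrt(25 + 625) = sqrt(650) = 25.50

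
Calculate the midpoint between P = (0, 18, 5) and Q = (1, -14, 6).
Midpoint = ((0+1)/2, (18-14)/2, (5+6)/2) = (0.5, 2, 5.5)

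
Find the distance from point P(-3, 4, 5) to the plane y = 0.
d = |0(-3) + 1(4) + 0(5) - (0)| / √(0² + 1² + 0²) = 4/√1 = 4.0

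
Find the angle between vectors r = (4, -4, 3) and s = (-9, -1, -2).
r·s = -38, |r|² = 41, |s|² = 86
cos θ = -38/√3526 ≈ -0.6399
θ ≈ 129.8°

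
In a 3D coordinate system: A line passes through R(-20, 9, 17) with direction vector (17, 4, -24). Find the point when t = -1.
P(-1) = (-20 + 17(-1), 9 + 4(-1), 17 + (-24)(-1)) = (-37, 5, 41)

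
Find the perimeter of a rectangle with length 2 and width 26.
Perimeter = 2 * (length + width)
Perimeter = 2 * (2 + 26)
Perimeter = 2 * 28
Perimeter = 56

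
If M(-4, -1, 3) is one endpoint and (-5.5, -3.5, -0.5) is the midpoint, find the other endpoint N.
N = (2×(-5.5) - (-4), 2×(-3.5) - (-1), 2×(-0.5) - 3) = (-7, -6, -4)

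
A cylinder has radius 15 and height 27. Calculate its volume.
Volume = pi * r² * h
Volume = pi * 15² * 27
Volume = pi * 225 * 27
Volume = pi * 6075
Volume = 19085.18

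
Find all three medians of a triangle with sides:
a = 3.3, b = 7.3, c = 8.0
Using m_x = ½√(2y² + 2z² - x²):
m_a = ½√(2·7.3² + 2·8.0² - 3.3²) = ½√223.69 = 7.478
m_b = ½√(2·3.3² + 2·8.0² - 7.3²) = ½√96.49 = 4.911
m_c = ½√(2·3.3² + 2·7.3² - 8.0²) = ½√64.36 = 4.011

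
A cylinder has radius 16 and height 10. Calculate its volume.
Volume = pi * r² * h
Volume = pi * 16² * 10
Volume = pi * 256 * 10
Volume = pi * 2560
Volume = 8042.48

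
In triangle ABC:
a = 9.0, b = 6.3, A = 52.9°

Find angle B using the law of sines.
sin(B)/b = sin(A)/a
sin(B) = b·sin(A)/a = 6.3·sin(52.9°)/9.0 = 0.558309
B = arcsin(0.558309) = 33.94°  (b ≤ a, so B ≤ A and the acute solution is unique)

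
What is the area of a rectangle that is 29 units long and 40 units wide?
Area = length * width
Area = 29 * 40
Area = 1160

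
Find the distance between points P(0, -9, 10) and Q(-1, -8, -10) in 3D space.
d = √[(-1)² + (1)² + (-20)²] = √402 = 20.05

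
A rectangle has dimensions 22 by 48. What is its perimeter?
Perimeter = 2 * (length + width)
Perimeter = 2 * (22 + 48)
Perimeter = 2 * 70
Perimeter = 140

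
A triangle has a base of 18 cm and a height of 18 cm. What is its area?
Area = (1/2) * base * height
Area = (1/2) * 18 * 18
Area = 162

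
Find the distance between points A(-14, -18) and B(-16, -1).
Using the distance formula: d = sqrt((x₂-x₁)² + (y₂-y₁)²)
dx = (-16) - (-14) = -2
dy = (-1) - (-18) = 17
d = sqrt((-2)² + 17²) = sqrt(4 + 289) = sqrt(293) = 17.12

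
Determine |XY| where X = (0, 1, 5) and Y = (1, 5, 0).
d = √[(1)² + (4)² + (-5)²] = √42 = 6.481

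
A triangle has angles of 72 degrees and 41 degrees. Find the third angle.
Sum of angles in a triangle = 180 degrees
Third angle = 180 - 72 - 41
Third angle = 67 degrees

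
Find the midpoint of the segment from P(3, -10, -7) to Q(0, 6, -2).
Midpoint = ((3+0)/2, (-10+6)/2, (-7-2)/2) = (1.5, -2, -4.5)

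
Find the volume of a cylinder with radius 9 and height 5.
Volume = pi * r² * h
Volume = pi * 9² * 5
Volume = pi * 81 * 5
Volume = pi * 405
Volume = 1272.35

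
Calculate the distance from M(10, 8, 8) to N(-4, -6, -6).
d = √[(-14)² + (-14)² + (-14)²] = √588 = 24.25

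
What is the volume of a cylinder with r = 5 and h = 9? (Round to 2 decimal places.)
Volume = pi * r² * h
Volume = pi * 5² * 9
Volume = pi * 25 * 9
Volume = pi * 225
Volume = 706.86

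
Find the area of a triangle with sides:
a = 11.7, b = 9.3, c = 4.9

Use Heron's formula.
s = (a+b+c)/2 = (11.7+9.3+4.9)/2 = 12.95
A = √(s(s-a)(s-b)(s-c)) = √(12.95·1.25·3.65·8.05)
A = √475.629 = 21.81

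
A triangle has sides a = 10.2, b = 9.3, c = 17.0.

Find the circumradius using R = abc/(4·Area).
s = (a+b+c)/2 = 18.25
Area = √(s(s-a)(s-b)(s-c)) = √(18.25·8.05·8.95·1.25) = 40.5411
R = abc/(4·Area) = (10.2·9.3·17.0)/(4·40.5411) = 1612.62/162.1644 = 9.944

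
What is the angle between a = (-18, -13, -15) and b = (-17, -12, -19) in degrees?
a·b = 747, |a|² = 718, |b|² = 794
cos θ = 747/√570092 ≈ 0.9893
θ ≈ 8.371°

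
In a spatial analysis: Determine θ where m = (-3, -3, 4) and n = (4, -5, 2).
m·n = 11, |m|² = 34, |n|² = 45
cos θ = 11/√1530 ≈ 0.2812
θ ≈ 73.67°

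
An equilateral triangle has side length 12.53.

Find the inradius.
For an equilateral triangle, r = s/(2√3) where s is the side.
r = 12.53/(2√3) = 12.53/3.464102 = 3.617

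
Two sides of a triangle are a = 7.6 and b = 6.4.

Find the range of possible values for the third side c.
By the triangle inequality: |a - b| < c < a + b
|7.6 - 6.4| < c < 7.6 + 6.4
1.2 < c < 14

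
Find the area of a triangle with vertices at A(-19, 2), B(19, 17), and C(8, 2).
Using the coordinate formula: Area = (1/2)|x₁(y₂-y₃) + x₂(y₃-y₁) + x₃(y₁-y₂)|
Area = (1/2)|(-19)(17-2) + 19(2-2) + 8(2-17)|
Area = (1/2)|(-19)*15 + 19*0 + 8*(-15)|
Area = (1/2)|(-285) + 0 + (-120)|
Area = (1/2)*405 = 202.50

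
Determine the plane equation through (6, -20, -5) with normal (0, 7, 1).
d = n·P = (0)(6) + (7)(-20) + (1)(-5) = -145
Plane: 7y + z = -145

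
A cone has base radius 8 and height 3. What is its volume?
Volume = (1/3) * pi * r² * h
Volume = (1/3) * pi * 8² * 3
Volume = (1/3) * pi * 64 * 3
Volume = (1/3) * pi * 192
Volume = 201.06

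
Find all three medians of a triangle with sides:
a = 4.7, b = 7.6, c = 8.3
Using m_x = ½√(2y² + 2z² - x²):
m_a = ½√(2·7.6² + 2·8.3² - 4.7²) = ½√231.21 = 7.603
m_b = ½√(2·4.7² + 2·8.3² - 7.6²) = ½√124.2 = 5.572
m_c = ½√(2·4.7² + 2·7.6² - 8.3²) = ½√90.81 = 4.765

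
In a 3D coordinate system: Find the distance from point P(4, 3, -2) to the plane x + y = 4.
d = |1(4) + 1(3) + 0(-2) - (4)| / √(1² + 1² + 0²) = 3/√2 = 2.121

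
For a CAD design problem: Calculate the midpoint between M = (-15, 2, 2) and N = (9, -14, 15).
Midpoint = ((-15+9)/2, (2-14)/2, (2+15)/2) = (-3, -6, 8.5)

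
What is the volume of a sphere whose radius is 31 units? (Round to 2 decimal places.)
Volume = (4/3) * pi * r³
Volume = (4/3) * pi * 31³
Volume = (4/3) * pi * 29791
Volume = 124788.25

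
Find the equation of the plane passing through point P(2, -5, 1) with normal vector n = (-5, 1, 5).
d = n·P = (-5)(2) + (1)(-5) + (5)(1) = -10
Plane: -5x + y + 5z = -10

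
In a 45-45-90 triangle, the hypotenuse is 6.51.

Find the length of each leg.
In a 45-45-90 triangle, hypotenuse = leg·√2  →  leg = hypotenuse/√2
leg = 6.51/√2 = 4.603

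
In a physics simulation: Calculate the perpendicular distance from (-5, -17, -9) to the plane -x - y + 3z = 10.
d = |(-1)(-5) + (-1)(-17) + 3(-9) - (10)| / √((-1)² + (-1)² + 3²) = 15/√11 = 4.523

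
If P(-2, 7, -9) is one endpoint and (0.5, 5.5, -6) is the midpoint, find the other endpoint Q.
Q = (2×0.5 - (-2), 2×5.5 - 7, 2×(-6) - (-9)) = (3, 4, -3)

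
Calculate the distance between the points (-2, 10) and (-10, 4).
Using the distance formula: d = sqrt((x₂-x₁)² + (y₂-y₁)²)
dx = (-10) - (-2) = -8
dy = 4 - 10 = -6
d = sqrt((-8)² + (-6)²) = sqrt(64 + 36) = sqrt(100) = 10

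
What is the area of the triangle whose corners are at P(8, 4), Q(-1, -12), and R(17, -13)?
Using the coordinate formula: Area = (1/2)|x₁(y₂-y₃) + x₂(y₃-y₁) + x₃(y₁-y₂)|
Area = (1/2)|8((-12)-(-13)) + (-1)((-13)-4) + 17(4-(-12))|
Area = (1/2)|8*1 + (-1)*(-17) + 17*16|
Area = (1/2)|8 + 17 + 272|
Area = (1/2)*297 = 148.50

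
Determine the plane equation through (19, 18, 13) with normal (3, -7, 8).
d = n·P = (3)(19) + (-7)(18) + (8)(13) = 35
Plane: 3x - 7y + 8z = 35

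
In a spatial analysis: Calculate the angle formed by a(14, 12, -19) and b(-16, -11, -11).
a·b = -147, |a|² = 701, |b|² = 498
cos θ = -147/√349098 ≈ -0.2488
θ ≈ 104.4°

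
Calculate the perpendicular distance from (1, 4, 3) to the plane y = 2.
d = |0(1) + 1(4) + 0(3) - (2)| / √(0² + 1² + 0²) = 2/√1 = 2.0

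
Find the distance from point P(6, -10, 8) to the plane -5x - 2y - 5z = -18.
d = |(-5)(6) + (-2)(-10) + (-5)(8) - (-18)| / √((-5)² + (-2)² + (-5)²) = 32/√54 = 4.355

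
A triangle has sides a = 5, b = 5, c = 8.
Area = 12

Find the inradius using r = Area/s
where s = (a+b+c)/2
s = (5+5+8)/2 = 9
r = Area/s = 12/9 = 1.333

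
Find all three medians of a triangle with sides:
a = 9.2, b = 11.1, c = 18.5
Using m_x = ½√(2y² + 2z² - x²):
m_a = ½√(2·11.1² + 2·18.5² - 9.2²) = ½√846.28 = 14.55
m_b = ½√(2·9.2² + 2·18.5² - 11.1²) = ½√730.57 = 13.51
m_c = ½√(2·9.2² + 2·11.1² - 18.5²) = ½√73.45 = 4.285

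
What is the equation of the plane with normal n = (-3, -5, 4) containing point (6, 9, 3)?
d = n·P = (-3)(6) + (-5)(9) + (4)(3) = -51
Plane: -3x - 5y + 4z = -51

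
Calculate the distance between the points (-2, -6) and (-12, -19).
Using the distance formula: d = sqrt((x₂-x₁)² + (y₂-y₁)²)
dx = (-12) - (-2) = -10
dy = (-19) - (-6) = -13
d = sqrt((-10)² + (-13)²) = sqrt(100 + 169) = sqrt(269) = 16.40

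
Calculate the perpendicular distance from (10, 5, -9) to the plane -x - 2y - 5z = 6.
d = |(-1)(10) + (-2)(5) + (-5)(-9) - (6)| / √((-1)² + (-2)² + (-5)²) = 19/√30 = 3.469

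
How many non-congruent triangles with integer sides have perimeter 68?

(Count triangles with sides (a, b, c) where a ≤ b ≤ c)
With a ≤ b ≤ c and a + b + c = 68, the triangle inequality a + b > c gives c < 68/2, so c ≤ 33.
Iterate a from 1 to ⌊p/3⌋ = 22; for each a, b ranges from a to ⌊(p−a)/2⌋ with c = p − a − b, keeping only c ≥ b.
Triples: (2, 33, 33), (3, 32, 33), (4, 31, 33), …
Count = 96 triangles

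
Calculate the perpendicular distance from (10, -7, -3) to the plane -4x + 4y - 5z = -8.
d = |(-4)(10) + 4(-7) + (-5)(-3) - (-8)| / √((-4)² + 4² + (-5)²) = 45/√57 = 5.96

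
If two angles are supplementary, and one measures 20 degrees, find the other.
Supplementary angles sum to 180 degrees.
Other angle = 180 - 20
Other angle = 160 degrees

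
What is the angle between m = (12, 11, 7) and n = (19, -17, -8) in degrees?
m·n = -15, |m|² = 314, |n|² = 714
cos θ = -15/√224196 ≈ -0.03168
θ ≈ 91.82°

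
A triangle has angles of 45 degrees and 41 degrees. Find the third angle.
Sum of angles in a triangle = 180 degrees
Third angle = 180 - 45 - 41
Third angle = 94 degrees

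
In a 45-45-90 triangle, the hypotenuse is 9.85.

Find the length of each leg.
In a 45-45-90 triangle, hypotenuse = leg·√2  →  leg = hypotenuse/√2
leg = 9.85/√2 = 6.965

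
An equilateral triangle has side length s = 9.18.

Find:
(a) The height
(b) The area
(a) Height h = s·√3/2 = 9.18·√3/2 = 7.95
(b) Area = (√3/4)·s² = (√3/4)·9.18² = (√3/4)·84.2724 = 36.49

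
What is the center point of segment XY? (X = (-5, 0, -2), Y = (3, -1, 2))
Midpoint = ((-5+3)/2, (0-1)/2, (-2+2)/2) = (-1, -0.5, 0)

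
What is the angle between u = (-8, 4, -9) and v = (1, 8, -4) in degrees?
u·v = 60, |u|² = 161, |v|² = 81
cos θ = 60/√13041 ≈ 0.5254
θ ≈ 58.3°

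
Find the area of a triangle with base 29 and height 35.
Area = (1/2) * base * height
Area = (1/2) * 29 * 35
Area = 507.50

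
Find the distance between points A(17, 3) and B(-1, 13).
Using the distance formula: d = sqrt((x₂-x₁)² + (y₂-y₁)²)
dx = (-1) - 17 = -18
dy = 13 - 3 = 10
d = sqrt((-18)² + 10²) = sqrt(324 + 100) = sqrt(424) = 20.59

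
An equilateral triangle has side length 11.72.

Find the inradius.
For an equilateral triangle, r = s/(2√3) where s is the side.
r = 11.72/(2√3) = 11.72/3.464102 = 3.383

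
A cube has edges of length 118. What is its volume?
Volume = s³
Volume = 118³
Volume = 1643032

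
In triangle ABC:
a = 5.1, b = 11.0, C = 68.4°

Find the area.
Using A = ½ab·sin(C):
A = ½·5.1·11.0·sin(68.4°) = ½·56.1·0.929776 = 26.08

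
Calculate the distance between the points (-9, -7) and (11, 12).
Using the distance formula: d = sqrt((x₂-x₁)² + (y₂-y₁)²)
dx = 11 - (-9) = 20
dy = 12 - (-7) = 19
d = sqrt(20² + 19²) = sqrt(400 + 361) = sqrt(761) = 27.59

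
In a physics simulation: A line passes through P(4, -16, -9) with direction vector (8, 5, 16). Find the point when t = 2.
P(2) = (4 + 8(2), -16 + 5(2), -9 + 16(2)) = (20, -6, 23)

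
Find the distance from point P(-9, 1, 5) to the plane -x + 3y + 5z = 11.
d = |(-1)(-9) + 3(1) + 5(5) - (11)| / √((-1)² + 3² + 5²) = 26/√35 = 4.395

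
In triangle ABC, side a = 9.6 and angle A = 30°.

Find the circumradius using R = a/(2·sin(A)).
R = a/(2·sin(A)) = 9.6/(2·sin(30°))
R = 9.6/(2·0.500000) = 9.6/1.000000 = 9.6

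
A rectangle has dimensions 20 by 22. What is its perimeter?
Perimeter = 2 * (length + width)
Perimeter = 2 * (20 + 22)
Perimeter = 2 * 42
Perimeter = 84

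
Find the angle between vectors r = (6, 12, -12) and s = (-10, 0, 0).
r·s = -60, |r|² = 324, |s|² = 100
cos θ = -60/√32400 ≈ -0.3333
θ ≈ 109.5°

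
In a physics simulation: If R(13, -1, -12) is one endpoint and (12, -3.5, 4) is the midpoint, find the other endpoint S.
S = (2×12 - 13, 2×(-3.5) - (-1), 2×4 - (-12)) = (11, -6, 20)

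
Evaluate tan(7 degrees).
tan(7 degrees) = 0.1228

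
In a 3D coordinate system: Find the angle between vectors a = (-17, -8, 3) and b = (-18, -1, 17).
a·b = 365, |a|² = 362, |b|² = 614
cos θ = 365/√222268 ≈ 0.7742
θ ≈ 39.27°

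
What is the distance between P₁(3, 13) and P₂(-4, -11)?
Using the distance formula: d = sqrt((x₂-x₁)² + (y₂-y₁)²)
dx = (-4) - 3 = -7
dy = (-11) - 13 = -24
d = sqrt((-7)² + (-24)²) = sqrt(49 + 576) = sqrt(625) = 25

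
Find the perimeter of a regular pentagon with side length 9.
Perimeter = number of sides * side length
Perimeter = 5 * 9
Perimeter = 45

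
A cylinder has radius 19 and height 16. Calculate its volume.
Volume = pi * r² * h
Volume = pi * 19² * 16
Volume = pi * 361 * 16
Volume = pi * 5776
Volume = 18145.84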